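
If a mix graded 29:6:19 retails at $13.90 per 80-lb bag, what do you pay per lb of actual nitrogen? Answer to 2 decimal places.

$0.60 per lb N

N in bag = 80 × 29% = 23.2 lb.
Cost per lb N = $13.90 / 23.2 = $0.5991.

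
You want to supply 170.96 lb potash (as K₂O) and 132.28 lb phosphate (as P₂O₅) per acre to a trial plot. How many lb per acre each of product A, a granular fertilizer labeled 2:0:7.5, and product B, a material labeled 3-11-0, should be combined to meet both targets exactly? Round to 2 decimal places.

2279.47 lb product A, 1202.55 lb product B

Let a = lb of product A, b = lb of product B (per acre).
K₂O: 0.075·a + 0·b = 170.96
P₂O₅: 0·a + 0.11·b = 132.28
Solving simultaneously: a = 2279.467, b = 1202.545.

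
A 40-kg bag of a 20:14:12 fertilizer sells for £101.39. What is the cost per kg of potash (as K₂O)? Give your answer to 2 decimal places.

£21.12 per kg K₂O

K₂O in bag = 40 × 12% = 4.8 kg.
Cost per kg K₂O = £101.39 / 4.8 = £21.1229.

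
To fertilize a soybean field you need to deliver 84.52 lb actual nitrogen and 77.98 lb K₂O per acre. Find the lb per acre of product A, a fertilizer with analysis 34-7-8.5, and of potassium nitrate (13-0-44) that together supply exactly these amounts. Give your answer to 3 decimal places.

Let a = lb of product A, b = lb of potassium nitrate (per acre).
N: 0.34·a + 0.13·b = 84.52
K₂O: 0.085·a + 0.44·b = 77.98
From row1: a = (84.52 − 0.13·b) / 0.34.
Into row2: 0.085·(84.52 − 0.13·b)/0.34 + 0.44·b = 77.98 → b = 139.5092, a = 195.24648.

195.246 lb product A, 139.509 lb potassium nitrate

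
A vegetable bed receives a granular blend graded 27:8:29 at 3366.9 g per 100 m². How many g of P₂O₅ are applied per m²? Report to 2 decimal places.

P₂O₅ per 100 m² = 3366.9 × 8% = 269.352 g.
Convert to per m²: 269.352 × 0.01 = 2.69352 g.

2.69 g P₂O₅ per sq m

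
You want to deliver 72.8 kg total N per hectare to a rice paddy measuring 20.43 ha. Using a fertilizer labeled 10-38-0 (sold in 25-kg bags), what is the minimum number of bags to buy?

595 bags

Product per hectare = 72.8 / 10% = 728 kg.
Total product = 728 × 20.43 = 14873 kg.
Bags = ⌈14873 / 25⌉ = 595.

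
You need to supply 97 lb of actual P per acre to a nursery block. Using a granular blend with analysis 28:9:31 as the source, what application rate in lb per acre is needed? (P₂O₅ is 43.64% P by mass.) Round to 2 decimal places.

2469.70 lb of product per acre

As P₂O₅: 97 / 0.4364 = 222.273 lb per acre.
Product per acre = 222.273 / 9% = 2469.702 lb.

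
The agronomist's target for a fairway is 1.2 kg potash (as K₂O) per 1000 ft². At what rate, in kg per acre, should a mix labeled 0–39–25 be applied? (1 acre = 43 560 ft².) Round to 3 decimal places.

Product per 1000 ft² = 1.2 / 25% = 4.8 kg.
Convert to per acre: 4.8 × 43.56 = 209.088 kg.

209.088 kg of product per acre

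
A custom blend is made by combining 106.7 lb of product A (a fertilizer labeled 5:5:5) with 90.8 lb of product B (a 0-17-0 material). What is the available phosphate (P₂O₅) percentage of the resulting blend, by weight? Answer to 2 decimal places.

Total mass = 106.7 + 90.8 = 197.5 lb.
P₂O₅ mass = 5%×106.7 + 17%×90.8 = 20.771 lb.
% P₂O₅ = 20.771 / 197.5 = 10.517%.

10.52% P₂O₅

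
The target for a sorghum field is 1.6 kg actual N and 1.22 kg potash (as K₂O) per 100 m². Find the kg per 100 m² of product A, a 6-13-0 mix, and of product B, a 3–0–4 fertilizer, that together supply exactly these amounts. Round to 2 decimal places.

11.42 kg product A, 30.50 kg product B

Per-100 m² balance (a = product A, b = product B):
N: 0.06·a + 0.03·b = 1.6
K₂O: 0·a + 0.04·b = 1.22
Solving simultaneously: a = 11.4167, b = 30.5.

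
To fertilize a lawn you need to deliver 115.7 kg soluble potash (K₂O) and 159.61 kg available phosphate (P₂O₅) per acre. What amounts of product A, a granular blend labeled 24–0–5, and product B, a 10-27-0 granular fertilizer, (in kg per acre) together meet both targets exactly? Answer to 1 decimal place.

With a, b = kg per acre of product A and product B:
K₂O: 0.05·a + 0·b = 115.7
P₂O₅: 0·a + 0.27·b = 159.61
Solving simultaneously: a = 2314, b = 591.148.

2314.0 kg product A, 591.1 kg product B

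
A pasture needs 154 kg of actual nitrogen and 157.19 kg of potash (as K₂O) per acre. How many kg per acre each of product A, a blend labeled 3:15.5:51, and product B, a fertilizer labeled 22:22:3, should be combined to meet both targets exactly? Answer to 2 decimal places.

With a, b = kg per acre of product A and product B:
N: 0.03·a + 0.22·b = 154
K₂O: 0.51·a + 0.03·b = 157.19
Eliminate a: (row1) − 0.03/0.51·(row2) → 0.218235·b = 144.754, so b = 663.291.
Back-substitute: a = (154 − 0.22·663.291) / 0.03 = 269.199.

269.20 kg product A, 663.29 kg product B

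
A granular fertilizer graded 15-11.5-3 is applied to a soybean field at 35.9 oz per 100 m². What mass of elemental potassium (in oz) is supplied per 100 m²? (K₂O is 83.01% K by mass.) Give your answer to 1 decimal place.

K₂O per 100 m² = 35.9 × 3% = 1.077 oz.
Elemental K = 1.077 × 0.8301 = 0.894018 oz per 100 m².

0.9 oz K per hundred sq m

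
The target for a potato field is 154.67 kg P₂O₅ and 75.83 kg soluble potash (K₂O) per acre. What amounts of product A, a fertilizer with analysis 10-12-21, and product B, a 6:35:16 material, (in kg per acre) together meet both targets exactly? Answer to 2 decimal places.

Let a = kg of product A, b = kg of product B (per acre).
P₂O₅: 0.12·a + 0.35·b = 154.67
K₂O: 0.21·a + 0.16·b = 75.83
From row1: a = (154.67 − 0.35·b) / 0.12.
Into row2: 0.21·(154.67 − 0.35·b)/0.12 + 0.16·b = 75.83 → b = 430.591, a = 33.0258.

33.03 kg product A, 430.59 kg product B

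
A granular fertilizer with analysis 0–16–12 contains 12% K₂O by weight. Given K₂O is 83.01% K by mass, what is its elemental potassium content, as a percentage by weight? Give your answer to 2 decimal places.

9.96% K

%K = 12 × 0.8301 = 9.9612%.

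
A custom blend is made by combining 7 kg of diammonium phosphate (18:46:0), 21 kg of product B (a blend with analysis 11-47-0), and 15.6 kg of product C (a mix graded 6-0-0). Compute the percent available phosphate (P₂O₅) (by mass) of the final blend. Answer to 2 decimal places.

30.02% P₂O₅

Total mass = 7 + 21 + 15.6 = 43.6 kg.
P₂O₅ mass = 46%×7 + 47%×21 + 0%×15.6 = 13.09 kg.
% P₂O₅ = 13.09 / 43.6 = 30.0229%.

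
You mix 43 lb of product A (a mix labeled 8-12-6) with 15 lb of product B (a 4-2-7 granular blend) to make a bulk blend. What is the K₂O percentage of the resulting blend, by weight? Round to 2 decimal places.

Total mass = 43 + 15 = 58 lb.
K₂O mass = 6%×43 + 7%×15 = 3.63 lb.
% K₂O = 3.63 / 58 = 6.25862%.

6.26% K₂O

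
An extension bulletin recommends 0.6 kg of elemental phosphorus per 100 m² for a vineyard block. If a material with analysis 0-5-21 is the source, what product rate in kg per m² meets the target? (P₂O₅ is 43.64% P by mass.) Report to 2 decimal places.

0.27 kg of product per sq m

As P₂O₅: 0.6 / 0.4364 = 1.37489 kg per 100 m².
Product per 100 m² = 1.37489 / 5% = 27.4977 kg.
Convert to per m²: 27.4977 × 0.01 = 0.274977 kg.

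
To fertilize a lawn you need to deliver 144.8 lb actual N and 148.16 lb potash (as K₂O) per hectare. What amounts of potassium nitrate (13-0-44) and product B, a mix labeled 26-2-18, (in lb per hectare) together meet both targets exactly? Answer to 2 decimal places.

136.90 lb potassium nitrate, 488.47 lb product B

Per-hectare balance (a = potassium nitrate, b = product B):
N: 0.13·a + 0.26·b = 144.8
K₂O: 0.44·a + 0.18·b = 148.16
Eliminate b: (row1) − 0.26/0.18·(row2) → -0.505556·a = -69.2089, so a = 136.897.
Then b = (148.16 − 0.44·136.897) / 0.18 = 488.4747.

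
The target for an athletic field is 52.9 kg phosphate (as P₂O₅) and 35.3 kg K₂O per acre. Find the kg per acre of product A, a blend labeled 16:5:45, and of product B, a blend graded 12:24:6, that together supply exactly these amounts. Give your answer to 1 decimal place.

50.5 kg product A, 209.9 kg product B

Let a = kg of product A, b = kg of product B (per acre).
P₂O₅: 0.05·a + 0.24·b = 52.9
K₂O: 0.45·a + 0.06·b = 35.3
Eliminate a: (row1) − 0.05/0.45·(row2) → 0.233333·b = 48.9778, so b = 209.905.
Back-substitute: a = (52.9 − 0.24·209.905) / 0.05 = 50.4571.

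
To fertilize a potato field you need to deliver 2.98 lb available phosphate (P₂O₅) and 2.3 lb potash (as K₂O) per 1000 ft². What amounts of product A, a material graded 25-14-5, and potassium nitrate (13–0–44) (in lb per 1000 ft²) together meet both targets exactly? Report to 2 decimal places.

21.29 lb product A, 2.81 lb potassium nitrate

With a, b = lb per 1000 ft² of product A and potassium nitrate:
P₂O₅: 0.14·a + 0·b = 2.98
K₂O: 0.05·a + 0.44·b = 2.3
Solving simultaneously: a = 21.2857, b = 2.80844.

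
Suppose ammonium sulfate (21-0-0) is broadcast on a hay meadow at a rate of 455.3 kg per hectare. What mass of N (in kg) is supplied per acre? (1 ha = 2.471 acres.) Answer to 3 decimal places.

38.694 kg N per acre

nitrogen per hectare = 455.3 × 21% = 95.613 kg.
Convert to per acre: 95.613 × 0.404694 = 38.6941 kg.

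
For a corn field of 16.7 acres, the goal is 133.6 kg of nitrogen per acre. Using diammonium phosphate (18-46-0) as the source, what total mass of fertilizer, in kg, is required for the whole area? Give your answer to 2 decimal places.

Product per acre = 133.6 / 18% = 742.222 kg.
Total product = 742.222 × 16.7 = 12395.111 kg.

12395.11 kg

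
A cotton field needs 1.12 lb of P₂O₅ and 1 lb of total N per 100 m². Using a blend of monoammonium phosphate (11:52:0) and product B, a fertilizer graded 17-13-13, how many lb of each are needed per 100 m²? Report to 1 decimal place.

Let a = lb of monoammonium phosphate, b = lb of product B (per 100 m²).
P₂O₅: 0.52·a + 0.13·b = 1.12
N: 0.11·a + 0.17·b = 1
Eliminate a: (row1) − 0.52/0.11·(row2) → -0.673636·b = -3.60727, so b = 5.35493.
Back-substitute: a = (1.12 − 0.13·5.35493) / 0.52 = 0.815115.

0.8 lb monoammonium phosphate, 5.4 lb product B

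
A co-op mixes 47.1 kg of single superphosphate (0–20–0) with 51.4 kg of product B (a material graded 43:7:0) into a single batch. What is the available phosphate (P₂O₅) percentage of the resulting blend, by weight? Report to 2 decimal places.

13.22% P₂O₅

Total mass = 47.1 + 51.4 = 98.5 kg.
P₂O₅ mass = 20%×47.1 + 7%×51.4 = 13.018 kg.
% P₂O₅ = 13.018 / 98.5 = 13.2162%.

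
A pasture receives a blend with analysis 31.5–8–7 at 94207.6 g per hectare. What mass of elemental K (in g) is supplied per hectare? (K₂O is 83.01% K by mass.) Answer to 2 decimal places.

K₂O per hectare = 94207.6 × 7% = 6594.53 g.
Elemental K = 6594.53 × 0.8301 = 5474.121 g per hectare.

5474.12 g K per hectare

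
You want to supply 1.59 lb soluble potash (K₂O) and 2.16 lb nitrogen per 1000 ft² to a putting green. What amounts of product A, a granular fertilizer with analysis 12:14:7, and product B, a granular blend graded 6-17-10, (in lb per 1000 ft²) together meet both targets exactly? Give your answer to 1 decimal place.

15.5 lb product A, 5.1 lb product B

Let a = lb of product A, b = lb of product B (per 1000 ft²).
K₂O: 0.07·a + 0.1·b = 1.59
N: 0.12·a + 0.06·b = 2.16
Eliminate b: (row1) − 0.1/0.06·(row2) → -0.13·a = -2.01, so a = 15.4615.
Then b = (2.16 − 0.12·15.4615) / 0.06 = 5.07692.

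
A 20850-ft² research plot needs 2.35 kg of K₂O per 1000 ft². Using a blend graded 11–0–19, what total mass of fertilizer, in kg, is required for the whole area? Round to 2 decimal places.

Product per 1000 ft² = 2.35 / 19% = 12.3684 kg.
Total product = 12.3684 × 20850 / 1000 = 257.882 kg.

257.88 kg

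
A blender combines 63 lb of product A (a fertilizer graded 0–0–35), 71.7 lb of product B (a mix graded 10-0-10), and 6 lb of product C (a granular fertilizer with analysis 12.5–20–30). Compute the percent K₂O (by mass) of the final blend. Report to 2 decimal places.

22.05% K₂O

Total mass = 63 + 71.7 + 6 = 140.7 lb.
K₂O mass = 35%×63 + 10%×71.7 + 30%×6 = 31.02 lb.
% K₂O = 31.02 / 140.7 = 22.0469%.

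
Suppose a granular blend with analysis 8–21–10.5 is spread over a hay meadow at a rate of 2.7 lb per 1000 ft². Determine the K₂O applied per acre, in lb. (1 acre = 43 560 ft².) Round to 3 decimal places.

K₂O per 1000 ft² = 2.7 × 10.5% = 0.2835 lb.
Convert to per acre: 0.2835 × 43.56 = 12.3493 lb.

12.349 lb K₂O per acre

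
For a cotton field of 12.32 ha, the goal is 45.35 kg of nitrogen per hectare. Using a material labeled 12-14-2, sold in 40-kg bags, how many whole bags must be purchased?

117 bags

Product per hectare = 45.35 / 12% = 377.917 kg.
Total product = 377.917 × 12.32 = 4655.93 kg.
Bags = ⌈4655.93 / 40⌉ = 117.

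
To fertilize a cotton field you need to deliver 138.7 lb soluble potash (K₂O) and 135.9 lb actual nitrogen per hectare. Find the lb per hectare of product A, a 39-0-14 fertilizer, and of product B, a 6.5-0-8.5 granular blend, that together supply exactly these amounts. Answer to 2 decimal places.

105.45 lb product A, 1458.09 lb product B

Per-hectare balance (a = product A, b = product B):
K₂O: 0.14·a + 0.085·b = 138.7
N: 0.39·a + 0.065·b = 135.9
Eliminate b: (row1) − 0.085/0.065·(row2) → -0.37·a = -39.0154, so a = 105.447.
Then b = (135.9 − 0.39·105.447) / 0.065 = 1458.087.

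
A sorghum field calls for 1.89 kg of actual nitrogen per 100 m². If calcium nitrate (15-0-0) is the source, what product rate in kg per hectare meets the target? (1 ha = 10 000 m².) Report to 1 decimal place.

Product per 100 m² = 1.89 / 15% = 12.6 kg.
Convert to per hectare: 12.6 × 100 = 1260 kg.

1260.0 kg of product per hectare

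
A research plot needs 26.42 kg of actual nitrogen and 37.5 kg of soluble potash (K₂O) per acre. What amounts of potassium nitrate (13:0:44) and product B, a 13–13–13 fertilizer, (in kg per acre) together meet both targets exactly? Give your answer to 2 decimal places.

35.74 kg potassium nitrate, 167.49 kg product B

With a, b = kg per acre of potassium nitrate and product B:
N: 0.13·a + 0.13·b = 26.42
K₂O: 0.44·a + 0.13·b = 37.5
Solving simultaneously: a = 35.7419, b = 167.489.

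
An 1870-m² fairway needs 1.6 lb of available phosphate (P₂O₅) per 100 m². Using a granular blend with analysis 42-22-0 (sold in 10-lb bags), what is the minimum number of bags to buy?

14 bags

Product per 100 m² = 1.6 / 22% = 7.27273 lb.
Total product = 7.27273 × 1870 / 100 = 136 lb.
Bags = ⌈136 / 10⌉ = 14.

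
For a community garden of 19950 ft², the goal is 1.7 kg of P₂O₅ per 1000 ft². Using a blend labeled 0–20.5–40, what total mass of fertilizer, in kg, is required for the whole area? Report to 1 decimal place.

Product per 1000 ft² = 1.7 / 20.5% = 8.29268 kg.
Total product = 8.29268 × 19950 / 1000 = 165.439 kg.

165.4 kg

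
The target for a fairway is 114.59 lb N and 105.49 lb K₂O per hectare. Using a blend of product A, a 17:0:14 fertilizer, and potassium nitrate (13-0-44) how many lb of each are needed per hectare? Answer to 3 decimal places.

648.514 lb product A, 33.405 lb potassium nitrate

Let a = lb of product A, b = lb of potassium nitrate (per hectare).
N: 0.17·a + 0.13·b = 114.59
K₂O: 0.14·a + 0.44·b = 105.49
Eliminate a: (row1) − 0.17/0.14·(row2) → -0.404286·b = -13.505, so b = 33.4046.
Back-substitute: a = (114.59 − 0.13·33.4046) / 0.17 = 648.5141.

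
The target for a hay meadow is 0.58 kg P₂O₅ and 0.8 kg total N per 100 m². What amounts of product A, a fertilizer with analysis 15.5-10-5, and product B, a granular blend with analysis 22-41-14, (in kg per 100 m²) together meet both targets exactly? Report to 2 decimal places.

4.82 kg product A, 0.24 kg product B

Per-100 m² balance (a = product A, b = product B):
P₂O₅: 0.1·a + 0.41·b = 0.58
N: 0.155·a + 0.22·b = 0.8
Eliminate a: (row1) − 0.1/0.155·(row2) → 0.268065·b = 0.063871, so b = 0.238267.
Back-substitute: a = (0.58 − 0.41·0.238267) / 0.1 = 4.8231.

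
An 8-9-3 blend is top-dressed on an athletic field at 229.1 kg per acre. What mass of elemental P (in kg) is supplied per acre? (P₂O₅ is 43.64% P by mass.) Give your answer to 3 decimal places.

8.998 kg P per acre

P₂O₅ per acre = 229.1 × 9% = 20.619 kg.
Elemental P = 20.619 × 0.4364 = 8.99813 kg per acre.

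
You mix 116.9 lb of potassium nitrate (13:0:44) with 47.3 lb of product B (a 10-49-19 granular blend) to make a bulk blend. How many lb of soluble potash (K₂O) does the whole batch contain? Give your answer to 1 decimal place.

K₂O mass = 44%×116.9 + 19%×47.3 = 60.423 lb.

60.4 lb K₂O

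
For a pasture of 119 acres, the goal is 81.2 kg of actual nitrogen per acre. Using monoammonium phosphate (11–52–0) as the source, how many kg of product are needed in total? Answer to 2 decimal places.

Product per acre = 81.2 / 11% = 738.182 kg.
Total product = 738.182 × 119 = 87843.636 kg.

87843.64 kg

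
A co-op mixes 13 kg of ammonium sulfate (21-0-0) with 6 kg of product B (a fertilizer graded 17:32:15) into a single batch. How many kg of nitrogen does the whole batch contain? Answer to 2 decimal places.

3.75 kg N

N mass = 21%×13 + 17%×6 = 3.75 kg.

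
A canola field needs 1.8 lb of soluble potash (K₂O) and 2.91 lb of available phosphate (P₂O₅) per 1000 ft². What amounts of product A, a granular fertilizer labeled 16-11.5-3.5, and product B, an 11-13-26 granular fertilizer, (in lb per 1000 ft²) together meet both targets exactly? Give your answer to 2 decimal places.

Let a = lb of product A, b = lb of product B (per 1000 ft²).
K₂O: 0.035·a + 0.26·b = 1.8
P₂O₅: 0.115·a + 0.13·b = 2.91
Eliminate b: (row1) − 0.26/0.13·(row2) → -0.195·a = -4.02, so a = 20.6154.
Then b = (2.91 − 0.115·20.6154) / 0.13 = 4.14793.

20.62 lb product A, 4.15 lb product B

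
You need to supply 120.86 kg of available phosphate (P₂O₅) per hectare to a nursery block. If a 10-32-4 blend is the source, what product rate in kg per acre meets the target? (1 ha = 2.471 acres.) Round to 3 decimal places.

152.848 kg of product per acre

Product per hectare = 120.86 / 32% = 377.688 kg.
Convert to per acre: 377.688 × 0.404694 = 152.84804 kg.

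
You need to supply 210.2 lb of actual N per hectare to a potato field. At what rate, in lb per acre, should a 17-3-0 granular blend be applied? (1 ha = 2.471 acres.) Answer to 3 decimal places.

500.393 lb of product per acre

Product per hectare = 210.2 / 17% = 1236.47 lb.
Convert to per acre: 1236.47 × 0.404694 = 500.3928 lb.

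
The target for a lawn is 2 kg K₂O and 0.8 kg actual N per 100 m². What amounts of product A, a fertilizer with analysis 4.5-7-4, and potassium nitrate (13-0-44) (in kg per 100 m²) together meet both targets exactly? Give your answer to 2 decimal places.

6.30 kg product A, 3.97 kg potassium nitrate

With a, b = kg per 100 m² of product A and potassium nitrate:
K₂O: 0.04·a + 0.44·b = 2
N: 0.045·a + 0.13·b = 0.8
From row1: a = (2 − 0.44·b) / 0.04.
Into row2: 0.045·(2 − 0.44·b)/0.04 + 0.13·b = 0.8 → b = 3.9726, a = 6.30137.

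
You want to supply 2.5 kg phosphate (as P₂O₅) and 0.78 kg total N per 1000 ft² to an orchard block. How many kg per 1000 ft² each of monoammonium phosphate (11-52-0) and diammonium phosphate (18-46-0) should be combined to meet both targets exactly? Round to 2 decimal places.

2.12 kg monoammonium phosphate, 3.04 kg diammonium phosphate

Per-1000 ft² balance (a = monoammonium phosphate, b = diammonium phosphate):
P₂O₅: 0.52·a + 0.46·b = 2.5
N: 0.11·a + 0.18·b = 0.78
Solving simultaneously: a = 2.12093, b = 3.03721.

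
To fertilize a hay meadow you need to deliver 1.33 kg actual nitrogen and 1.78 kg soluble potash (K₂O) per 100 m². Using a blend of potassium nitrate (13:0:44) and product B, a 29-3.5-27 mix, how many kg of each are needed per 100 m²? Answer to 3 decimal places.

1.698 kg potassium nitrate, 3.825 kg product B

Per-100 m² balance (a = potassium nitrate, b = product B):
N: 0.13·a + 0.29·b = 1.33
K₂O: 0.44·a + 0.27·b = 1.78
Eliminate a: (row1) − 0.13/0.44·(row2) → 0.210227·b = 0.804091, so b = 3.82486.
Back-substitute: a = (1.33 − 0.29·3.82486) / 0.13 = 1.69838.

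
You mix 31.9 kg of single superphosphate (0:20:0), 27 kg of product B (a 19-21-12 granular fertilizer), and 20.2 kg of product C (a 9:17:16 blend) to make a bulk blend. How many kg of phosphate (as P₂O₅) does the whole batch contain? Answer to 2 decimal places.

15.48 kg P₂O₅

P₂O₅ mass = 20%×31.9 + 21%×27 + 17%×20.2 = 15.484 kg.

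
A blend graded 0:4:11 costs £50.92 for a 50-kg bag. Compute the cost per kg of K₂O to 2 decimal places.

K₂O in bag = 50 × 11% = 5.5 kg.
Cost per kg K₂O = £50.92 / 5.5 = £9.2582.

£9.26 per kg K₂O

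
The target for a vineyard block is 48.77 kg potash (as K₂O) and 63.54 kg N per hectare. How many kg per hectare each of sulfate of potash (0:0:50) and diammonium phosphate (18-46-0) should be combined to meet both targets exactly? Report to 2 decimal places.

With a, b = kg per hectare of sulfate of potash and diammonium phosphate:
K₂O: 0.5·a + 0·b = 48.77
N: 0·a + 0.18·b = 63.54
Solving simultaneously: a = 97.54, b = 353.

97.54 kg sulfate of potash, 353.00 kg diammonium phosphate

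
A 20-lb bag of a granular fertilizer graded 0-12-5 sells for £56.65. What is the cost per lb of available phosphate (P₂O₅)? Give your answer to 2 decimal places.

P₂O₅ in bag = 20 × 12% = 2.4 lb.
Cost per lb P₂O₅ = £56.65 / 2.4 = £23.6042.

£23.60 per lb P₂O₅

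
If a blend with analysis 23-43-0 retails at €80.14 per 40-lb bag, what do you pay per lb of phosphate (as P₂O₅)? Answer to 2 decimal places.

P₂O₅ in bag = 40 × 43% = 17.2 lb.
Cost per lb P₂O₅ = €80.14 / 17.2 = €4.6593.

€4.66 per lb P₂O₅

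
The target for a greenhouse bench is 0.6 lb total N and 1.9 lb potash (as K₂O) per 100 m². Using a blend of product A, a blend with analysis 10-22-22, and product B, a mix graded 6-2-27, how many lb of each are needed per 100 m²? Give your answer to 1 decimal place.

3.5 lb product A, 4.2 lb product B

Let a = lb of product A, b = lb of product B (per 100 m²).
N: 0.1·a + 0.06·b = 0.6
K₂O: 0.22·a + 0.27·b = 1.9
Solving simultaneously: a = 3.47826, b = 4.2029.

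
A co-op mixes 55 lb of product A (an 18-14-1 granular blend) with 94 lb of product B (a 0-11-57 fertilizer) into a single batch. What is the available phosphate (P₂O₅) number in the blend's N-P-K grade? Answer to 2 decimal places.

12.11% P₂O₅

Total mass = 55 + 94 = 149 lb.
P₂O₅ mass = 14%×55 + 11%×94 = 18.04 lb.
% P₂O₅ = 18.04 / 149 = 12.1074%.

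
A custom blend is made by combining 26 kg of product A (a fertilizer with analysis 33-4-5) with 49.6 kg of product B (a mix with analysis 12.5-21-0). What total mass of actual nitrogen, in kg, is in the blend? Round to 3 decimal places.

14.780 kg N

N mass = 33%×26 + 12.5%×49.6 = 14.78 kg.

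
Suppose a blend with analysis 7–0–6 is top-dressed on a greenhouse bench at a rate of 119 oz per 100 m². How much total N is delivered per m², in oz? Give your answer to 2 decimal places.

0.08 oz N per sq m

nitrogen per 100 m² = 119 × 7% = 8.33 oz.
Convert to per m²: 8.33 × 0.01 = 0.0833 oz.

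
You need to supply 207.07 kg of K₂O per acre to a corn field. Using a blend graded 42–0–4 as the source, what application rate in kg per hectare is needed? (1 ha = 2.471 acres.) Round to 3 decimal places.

12791.749 kg of product per hectare

Product per acre = 207.07 / 4% = 5176.75 kg.
Convert to per hectare: 5176.75 × 2.471 = 12791.7493 kg.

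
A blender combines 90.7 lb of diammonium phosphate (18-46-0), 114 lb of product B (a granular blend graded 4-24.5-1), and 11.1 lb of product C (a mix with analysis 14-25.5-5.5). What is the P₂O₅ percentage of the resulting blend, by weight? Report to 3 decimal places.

Total mass = 90.7 + 114 + 11.1 = 215.8 lb.
P₂O₅ mass = 46%×90.7 + 24.5%×114 + 25.5%×11.1 = 72.4825 lb.
% P₂O₅ = 72.4825 / 215.8 = 33.5878%.

33.588% P₂O₅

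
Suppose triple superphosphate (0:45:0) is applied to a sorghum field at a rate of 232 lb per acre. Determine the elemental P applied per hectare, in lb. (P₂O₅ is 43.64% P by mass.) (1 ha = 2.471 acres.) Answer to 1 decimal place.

112.6 lb P per hectare

P₂O₅ per acre = 232 × 45% = 104.4 lb.
Elemental P = 104.4 × 0.4364 = 45.5602 lb per acre.
Convert to per hectare: 45.5602 × 2.471 = 112.579 lb.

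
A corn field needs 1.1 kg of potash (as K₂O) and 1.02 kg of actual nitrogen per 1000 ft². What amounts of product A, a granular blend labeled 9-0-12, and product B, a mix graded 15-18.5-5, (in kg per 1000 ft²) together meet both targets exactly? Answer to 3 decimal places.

Let a = kg of product A, b = kg of product B (per 1000 ft²).
K₂O: 0.12·a + 0.05·b = 1.1
N: 0.09·a + 0.15·b = 1.02
Eliminate b: (row1) − 0.05/0.15·(row2) → 0.09·a = 0.76, so a = 8.44444.
Then b = (1.02 − 0.09·8.44444) / 0.15 = 1.73333.

8.444 kg product A, 1.733 kg product B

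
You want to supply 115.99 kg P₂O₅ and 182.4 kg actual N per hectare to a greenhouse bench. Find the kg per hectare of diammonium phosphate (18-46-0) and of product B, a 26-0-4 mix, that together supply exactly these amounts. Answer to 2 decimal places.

Per-hectare balance (a = diammonium phosphate, b = product B):
P₂O₅: 0.46·a + 0·b = 115.99
N: 0.18·a + 0.26·b = 182.4
Eliminate b: (row1) − 0/0.26·(row2) → 0.46·a = 115.99, so a = 252.152.
Then b = (182.4 − 0.18·252.152) / 0.26 = 526.972.

252.15 kg diammonium phosphate, 526.97 kg product B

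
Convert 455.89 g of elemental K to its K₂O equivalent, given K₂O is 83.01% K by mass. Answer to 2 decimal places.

K₂O = 455.89 / 0.8301 = 549.199 g.

549.20 g K₂O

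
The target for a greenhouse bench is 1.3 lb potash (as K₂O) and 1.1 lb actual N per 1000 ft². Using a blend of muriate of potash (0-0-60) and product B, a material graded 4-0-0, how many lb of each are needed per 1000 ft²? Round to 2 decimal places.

Per-1000 ft² balance (a = muriate of potash, b = product B):
K₂O: 0.6·a + 0·b = 1.3
N: 0·a + 0.04·b = 1.1
Solving simultaneously: a = 2.16667, b = 27.5.

2.17 lb muriate of potash, 27.50 lb product B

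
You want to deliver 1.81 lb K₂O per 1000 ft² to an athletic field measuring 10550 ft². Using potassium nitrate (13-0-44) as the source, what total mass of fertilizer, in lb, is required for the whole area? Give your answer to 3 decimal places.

Product per 1000 ft² = 1.81 / 44% = 4.11364 lb.
Total product = 4.11364 × 10550 / 1000 = 43.3989 lb.

43.399 lb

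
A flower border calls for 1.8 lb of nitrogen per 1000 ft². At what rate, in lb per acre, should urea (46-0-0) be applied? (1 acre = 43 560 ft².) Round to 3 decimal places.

170.452 lb of product per acre

Product per 1000 ft² = 1.8 / 46% = 3.91304 lb.
Convert to per acre: 3.91304 × 43.56 = 170.4522 lb.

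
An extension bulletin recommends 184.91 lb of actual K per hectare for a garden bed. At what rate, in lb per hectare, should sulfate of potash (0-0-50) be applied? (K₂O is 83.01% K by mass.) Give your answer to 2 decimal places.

445.51 lb of product per hectare

As K₂O: 184.91 / 0.8301 = 222.756 lb per hectare.
Product per hectare = 222.756 / 50% = 445.513 lb.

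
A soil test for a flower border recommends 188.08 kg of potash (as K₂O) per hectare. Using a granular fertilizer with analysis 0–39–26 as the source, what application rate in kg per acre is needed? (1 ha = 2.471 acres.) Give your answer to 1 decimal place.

Product per hectare = 188.08 / 26% = 723.385 kg.
Convert to per acre: 723.385 × 0.404694 = 292.7497 kg.

292.7 kg of product per acre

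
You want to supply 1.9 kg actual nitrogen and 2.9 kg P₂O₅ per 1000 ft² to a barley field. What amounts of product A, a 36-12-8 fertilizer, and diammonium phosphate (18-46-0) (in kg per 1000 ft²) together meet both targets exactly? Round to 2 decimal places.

Let a = kg of product A, b = kg of diammonium phosphate (per 1000 ft²).
N: 0.36·a + 0.18·b = 1.9
P₂O₅: 0.12·a + 0.46·b = 2.9
Eliminate b: (row1) − 0.18/0.46·(row2) → 0.313043·a = 0.765217, so a = 2.44444.
Then b = (2.9 − 0.12·2.44444) / 0.46 = 5.66667.

2.44 kg product A, 5.67 kg diammonium phosphate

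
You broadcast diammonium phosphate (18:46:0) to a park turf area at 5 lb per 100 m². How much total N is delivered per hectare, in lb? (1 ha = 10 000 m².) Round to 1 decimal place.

nitrogen per 100 m² = 5 × 18% = 0.9 lb.
Convert to per hectare: 0.9 × 100 = 90 lb.

90.0 lb N per hectare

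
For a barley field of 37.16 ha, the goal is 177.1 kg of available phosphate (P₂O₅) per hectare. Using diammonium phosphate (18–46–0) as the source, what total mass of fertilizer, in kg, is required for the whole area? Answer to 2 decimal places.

Product per hectare = 177.1 / 46% = 385 kg.
Total product = 385 × 37.16 = 14306.6 kg.

14306.60 kg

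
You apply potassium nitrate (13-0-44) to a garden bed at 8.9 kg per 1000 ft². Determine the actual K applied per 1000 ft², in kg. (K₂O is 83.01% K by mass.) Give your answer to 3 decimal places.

K₂O per 1000 ft² = 8.9 × 44% = 3.916 kg.
Elemental K = 3.916 × 0.8301 = 3.25067 kg per 1000 ft².

3.251 kg K per thousand sq ft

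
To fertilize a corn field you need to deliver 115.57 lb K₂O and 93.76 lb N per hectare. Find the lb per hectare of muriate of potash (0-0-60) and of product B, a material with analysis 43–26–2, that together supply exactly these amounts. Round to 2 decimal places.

185.35 lb muriate of potash, 218.05 lb product B

With a, b = lb per hectare of muriate of potash and product B:
K₂O: 0.6·a + 0.02·b = 115.57
N: 0·a + 0.43·b = 93.76
Solving simultaneously: a = 185.348, b = 218.047.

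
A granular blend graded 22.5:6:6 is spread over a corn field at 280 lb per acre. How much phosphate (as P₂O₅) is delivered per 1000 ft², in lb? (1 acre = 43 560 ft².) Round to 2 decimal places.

0.39 lb P₂O₅ per thousand sq ft

P₂O₅ per acre = 280 × 6% = 16.8 lb.
Convert to per 1000 ft²: 16.8 × 0.0229568 = 0.385675 lb.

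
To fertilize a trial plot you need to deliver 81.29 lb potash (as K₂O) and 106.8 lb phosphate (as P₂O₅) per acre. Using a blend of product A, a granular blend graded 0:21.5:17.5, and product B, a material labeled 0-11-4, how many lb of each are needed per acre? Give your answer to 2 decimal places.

438.49 lb product A, 113.86 lb product B

With a, b = lb per acre of product A and product B:
K₂O: 0.175·a + 0.04·b = 81.29
P₂O₅: 0.215·a + 0.11·b = 106.8
From row1: a = (81.29 − 0.04·b) / 0.175.
Into row2: 0.215·(81.29 − 0.04·b)/0.175 + 0.11·b = 106.8 → b = 113.864, a = 438.488.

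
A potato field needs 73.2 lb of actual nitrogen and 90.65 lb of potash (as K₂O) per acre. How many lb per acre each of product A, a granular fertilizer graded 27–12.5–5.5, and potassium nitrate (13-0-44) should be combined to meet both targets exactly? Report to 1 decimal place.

Let a = lb of product A, b = lb of potassium nitrate (per acre).
N: 0.27·a + 0.13·b = 73.2
K₂O: 0.055·a + 0.44·b = 90.65
Eliminate b: (row1) − 0.13/0.44·(row2) → 0.25375·a = 46.417, so a = 182.924.
Then b = (90.65 − 0.055·182.924) / 0.44 = 183.157.

182.9 lb product A, 183.2 lb potassium nitrate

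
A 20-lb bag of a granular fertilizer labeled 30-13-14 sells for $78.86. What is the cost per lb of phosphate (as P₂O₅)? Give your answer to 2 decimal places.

$30.33 per lb P₂O₅

P₂O₅ in bag = 20 × 13% = 2.6 lb.
Cost per lb P₂O₅ = $78.86 / 2.6 = $30.3308.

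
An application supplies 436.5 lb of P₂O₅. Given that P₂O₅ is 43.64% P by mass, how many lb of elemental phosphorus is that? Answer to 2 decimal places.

190.49 lb P

P = 436.5 × 0.4364 = 190.489 lb.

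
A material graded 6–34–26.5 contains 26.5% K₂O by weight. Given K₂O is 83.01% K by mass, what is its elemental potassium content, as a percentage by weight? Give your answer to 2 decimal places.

22.00% K

%K = 26.5 × 0.8301 = 21.9977%.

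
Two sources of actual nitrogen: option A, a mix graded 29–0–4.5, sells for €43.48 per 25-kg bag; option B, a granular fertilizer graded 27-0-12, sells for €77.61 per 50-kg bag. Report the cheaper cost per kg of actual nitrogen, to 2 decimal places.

€5.75 per kg N (option B)

option A: N per bag = 25 × 29% = 7.25 kg; cost = 43.48 / 7.25 = €5.9972/kg N.
option B: N per bag = 50 × 27% = 13.5 kg; cost = 77.61 / 13.5 = €5.7489/kg N.
option B is cheaper.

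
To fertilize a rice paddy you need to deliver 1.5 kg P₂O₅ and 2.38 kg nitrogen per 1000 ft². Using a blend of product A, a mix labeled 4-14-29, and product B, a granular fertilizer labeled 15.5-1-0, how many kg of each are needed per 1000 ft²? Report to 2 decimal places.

With a, b = kg per 1000 ft² of product A and product B:
P₂O₅: 0.14·a + 0.01·b = 1.5
N: 0.04·a + 0.155·b = 2.38
Eliminate a: (row1) − 0.14/0.04·(row2) → -0.5325·b = -6.83, so b = 12.8263.
Back-substitute: a = (1.5 − 0.01·12.8263) / 0.14 = 9.79812.

9.80 kg product A, 12.83 kg product B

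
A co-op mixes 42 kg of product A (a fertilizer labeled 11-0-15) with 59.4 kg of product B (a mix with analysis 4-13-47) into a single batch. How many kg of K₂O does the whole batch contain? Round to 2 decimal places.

34.22 kg K₂O

K₂O mass = 15%×42 + 47%×59.4 = 34.218 kg.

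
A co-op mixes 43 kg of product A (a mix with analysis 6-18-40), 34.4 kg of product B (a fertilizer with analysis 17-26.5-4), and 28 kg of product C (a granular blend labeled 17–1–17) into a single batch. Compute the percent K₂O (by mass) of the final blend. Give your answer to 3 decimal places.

Total mass = 43 + 34.4 + 28 = 105.4 kg.
K₂O mass = 40%×43 + 4%×34.4 + 17%×28 = 23.336 kg.
% K₂O = 23.336 / 105.4 = 22.1404%.

22.140% K₂O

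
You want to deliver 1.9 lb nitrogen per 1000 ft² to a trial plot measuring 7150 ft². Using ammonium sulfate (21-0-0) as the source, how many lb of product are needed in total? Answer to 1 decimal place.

Product per 1000 ft² = 1.9 / 21% = 9.04762 lb.
Total product = 9.04762 × 7150 / 1000 = 64.6905 lb.

64.7 lb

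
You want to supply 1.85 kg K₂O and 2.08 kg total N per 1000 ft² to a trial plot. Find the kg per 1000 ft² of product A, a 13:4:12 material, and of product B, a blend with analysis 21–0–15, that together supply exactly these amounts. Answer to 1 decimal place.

Let a = kg of product A, b = kg of product B (per 1000 ft²).
K₂O: 0.12·a + 0.15·b = 1.85
N: 0.13·a + 0.21·b = 2.08
From row1: a = (1.85 − 0.15·b) / 0.12.
Into row2: 0.13·(1.85 − 0.15·b)/0.12 + 0.21·b = 2.08 → b = 1.59649, a = 13.4211.

13.4 kg product A, 1.6 kg product B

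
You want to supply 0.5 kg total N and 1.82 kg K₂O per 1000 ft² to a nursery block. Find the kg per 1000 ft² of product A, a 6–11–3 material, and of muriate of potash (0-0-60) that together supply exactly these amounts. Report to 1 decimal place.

8.3 kg product A, 2.6 kg muriate of potash

With a, b = kg per 1000 ft² of product A and muriate of potash:
N: 0.06·a + 0·b = 0.5
K₂O: 0.03·a + 0.6·b = 1.82
Solving simultaneously: a = 8.33333, b = 2.61667.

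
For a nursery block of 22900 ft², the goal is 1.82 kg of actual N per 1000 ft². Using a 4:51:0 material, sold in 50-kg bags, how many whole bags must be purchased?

Product per 1000 ft² = 1.82 / 4% = 45.5 kg.
Total product = 45.5 × 22900 / 1000 = 1041.95 kg.
Bags = ⌈1041.95 / 50⌉ = 21.

21 bags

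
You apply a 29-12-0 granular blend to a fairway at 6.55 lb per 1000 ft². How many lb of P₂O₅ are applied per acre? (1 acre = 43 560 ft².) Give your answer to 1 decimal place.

34.2 lb P₂O₅ per acre

P₂O₅ per 1000 ft² = 6.55 × 12% = 0.786 lb.
Convert to per acre: 0.786 × 43.56 = 34.2382 lb.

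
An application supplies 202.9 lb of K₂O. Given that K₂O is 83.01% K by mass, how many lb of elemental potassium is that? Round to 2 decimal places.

168.43 lb K

K = 202.9 × 0.8301 = 168.427 lb.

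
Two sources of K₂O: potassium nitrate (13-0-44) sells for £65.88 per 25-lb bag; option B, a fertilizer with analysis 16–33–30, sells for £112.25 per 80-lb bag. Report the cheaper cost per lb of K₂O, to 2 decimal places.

£4.68 per lb K₂O (option B)

potassium nitrate: K₂O per bag = 25 × 44% = 11 lb; cost = 65.88 / 11 = £5.9891/lb K₂O.
option B: K₂O per bag = 80 × 30% = 24 lb; cost = 112.25 / 24 = £4.6771/lb K₂O.
option B is cheaper.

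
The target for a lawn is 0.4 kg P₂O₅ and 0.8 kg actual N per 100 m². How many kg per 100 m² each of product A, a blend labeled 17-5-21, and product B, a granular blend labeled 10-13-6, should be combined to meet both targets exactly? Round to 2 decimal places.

3.74 kg product A, 1.64 kg product B

Let a = kg of product A, b = kg of product B (per 100 m²).
P₂O₅: 0.05·a + 0.13·b = 0.4
N: 0.17·a + 0.1·b = 0.8
Eliminate a: (row1) − 0.05/0.17·(row2) → 0.100588·b = 0.164706, so b = 1.63743.
Back-substitute: a = (0.4 − 0.13·1.63743) / 0.05 = 3.74269.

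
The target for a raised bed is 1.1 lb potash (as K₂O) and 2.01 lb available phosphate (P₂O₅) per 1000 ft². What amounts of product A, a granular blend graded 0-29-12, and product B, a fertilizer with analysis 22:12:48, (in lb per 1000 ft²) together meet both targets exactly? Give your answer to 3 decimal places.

6.673 lb product A, 0.623 lb product B

Let a = lb of product A, b = lb of product B (per 1000 ft²).
K₂O: 0.12·a + 0.48·b = 1.1
P₂O₅: 0.29·a + 0.12·b = 2.01
Eliminate b: (row1) − 0.48/0.12·(row2) → -1.04·a = -6.94, so a = 6.67308.
Then b = (2.01 − 0.29·6.67308) / 0.12 = 0.623397.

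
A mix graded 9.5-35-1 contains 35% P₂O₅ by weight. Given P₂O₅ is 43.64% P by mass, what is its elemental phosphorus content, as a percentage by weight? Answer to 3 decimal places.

15.274% P

%P = 35 × 0.4364 = 15.274%.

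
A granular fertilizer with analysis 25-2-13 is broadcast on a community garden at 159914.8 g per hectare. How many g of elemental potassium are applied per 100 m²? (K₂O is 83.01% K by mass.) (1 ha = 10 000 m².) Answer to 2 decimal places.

172.57 g K per hundred sq m

K₂O per hectare = 159914.8 × 13% = 20788.9 g.
Elemental K = 20788.9 × 0.8301 = 17256.9 g per hectare.
Convert to per 100 m²: 17256.9 × 0.01 = 172.569 g.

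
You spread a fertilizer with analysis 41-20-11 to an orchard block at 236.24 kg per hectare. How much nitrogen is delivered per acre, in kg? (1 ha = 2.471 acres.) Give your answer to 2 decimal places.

39.20 kg N per acre

nitrogen per hectare = 236.24 × 41% = 96.8584 kg.
Convert to per acre: 96.8584 × 0.404694 = 39.1981 kg.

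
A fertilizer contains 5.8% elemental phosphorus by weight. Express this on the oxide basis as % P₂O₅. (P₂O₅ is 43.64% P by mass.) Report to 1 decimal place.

13.3% P₂O₅

%P₂O₅ = 5.8 / 0.4364 = 13.2906%.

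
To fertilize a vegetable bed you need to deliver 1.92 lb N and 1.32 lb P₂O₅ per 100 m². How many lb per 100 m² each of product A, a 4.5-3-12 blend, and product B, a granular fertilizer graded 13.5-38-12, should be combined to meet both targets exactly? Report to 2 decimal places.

Let a = lb of product A, b = lb of product B (per 100 m²).
N: 0.045·a + 0.135·b = 1.92
P₂O₅: 0.03·a + 0.38·b = 1.32
Eliminate a: (row1) − 0.045/0.03·(row2) → -0.435·b = -0.06, so b = 0.137931.
Back-substitute: a = (1.92 − 0.135·0.137931) / 0.045 = 42.2529.

42.25 lb product A, 0.14 lb product B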